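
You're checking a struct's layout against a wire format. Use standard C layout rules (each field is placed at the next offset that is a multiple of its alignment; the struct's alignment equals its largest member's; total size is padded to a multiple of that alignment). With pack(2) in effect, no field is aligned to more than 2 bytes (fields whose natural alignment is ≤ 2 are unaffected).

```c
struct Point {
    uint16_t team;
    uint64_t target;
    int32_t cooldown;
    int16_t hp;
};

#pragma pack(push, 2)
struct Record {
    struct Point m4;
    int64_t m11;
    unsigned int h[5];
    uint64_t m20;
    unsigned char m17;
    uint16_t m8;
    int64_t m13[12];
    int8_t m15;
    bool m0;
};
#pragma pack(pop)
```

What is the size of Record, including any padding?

162

Point: 0..2  team  (2B, 2-aligned); 2..8  -- padding (6B); 8..16  target  (8B, 8-aligned); 16..20  cooldown  (4B, 4-aligned); 20..22  hp  (2B, 2-aligned); 22..24  -- tail padding (2B); sizeof = 24, alignof = 8
0..24  m4  (24B, 2-aligned)
24..32  m11  (8B, 2-aligned)
32..52  h  (20B, 2-aligned)
52..60  m20  (8B, 2-aligned)
60..61  m17  (1B, 1-aligned)
61..62  -- padding (1B)
62..64  m8  (2B, 2-aligned)
64..160  m13  (96B, 2-aligned)
160..161  m15  (1B, 1-aligned)
161..162  m0  (1B, 1-aligned)
sizeof = 162, alignof = 2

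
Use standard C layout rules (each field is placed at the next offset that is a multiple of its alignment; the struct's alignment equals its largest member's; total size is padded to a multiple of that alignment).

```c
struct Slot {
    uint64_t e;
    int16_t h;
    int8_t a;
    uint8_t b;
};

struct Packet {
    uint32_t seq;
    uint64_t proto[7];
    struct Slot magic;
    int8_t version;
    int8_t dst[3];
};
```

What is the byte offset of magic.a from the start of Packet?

74

Slot: e at 0 (size 8, align 8) → ends 8; h at 8 (size 2, align 2) → ends 10; a at 10 (size 1, align 1) → ends 11; b at 11 (size 1, align 1) → ends 12; tail pad 4 to reach multiple of 8; total 16 bytes, alignment 8
seq at 0 (size 4, align 4) → ends 4
pad 4 to align 8 for proto
proto at 8 (size 56, align 8) → ends 64
magic at 64 (size 16, align 8) → ends 80
within Slot: a at 10
64 + 10 = 74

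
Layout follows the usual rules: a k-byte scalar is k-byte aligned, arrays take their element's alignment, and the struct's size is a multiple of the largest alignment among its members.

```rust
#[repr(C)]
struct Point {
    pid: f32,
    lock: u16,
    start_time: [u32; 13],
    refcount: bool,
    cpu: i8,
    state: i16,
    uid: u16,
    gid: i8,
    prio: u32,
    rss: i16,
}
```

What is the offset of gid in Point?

66

0..4  pid  (4B, 4-aligned)
4..6  lock  (2B, 2-aligned)
6..8  -- padding (2B)
8..60  start_time  (52B, 4-aligned)
60..61  refcount  (1B, 1-aligned)
61..62  cpu  (1B, 1-aligned)
62..64  state  (2B, 2-aligned)
64..66  uid  (2B, 2-aligned)
66..67  gid  (1B, 1-aligned)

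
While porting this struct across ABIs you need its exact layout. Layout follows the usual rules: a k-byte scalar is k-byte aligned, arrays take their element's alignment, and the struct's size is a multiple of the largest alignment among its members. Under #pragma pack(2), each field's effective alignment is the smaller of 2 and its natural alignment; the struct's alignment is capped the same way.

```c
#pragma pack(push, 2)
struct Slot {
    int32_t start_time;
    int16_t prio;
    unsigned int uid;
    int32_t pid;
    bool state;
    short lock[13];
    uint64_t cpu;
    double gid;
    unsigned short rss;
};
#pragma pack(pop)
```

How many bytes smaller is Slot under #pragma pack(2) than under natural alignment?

natural layout:
  start_time at 0 (size 4, align 4) → ends 4
  prio at 4 (size 2, align 2) → ends 6
  pad 2 to align 4 for uid
  uid at 8 (size 4, align 4) → ends 12
  pid at 12 (size 4, align 4) → ends 16
  state at 16 (size 1, align 1) → ends 17
  pad 1 to align 2 for lock
  lock at 18 (size 26, align 2) → ends 44
  pad 4 to align 8 for cpu
  cpu at 48 (size 8, align 8) → ends 56
  gid at 56 (size 8, align 8) → ends 64
  rss at 64 (size 2, align 2) → ends 66
  tail pad 6 to reach multiple of 8
  total 72 bytes, alignment 8
packed(2) layout:
  start_time at 0 (size 4, align 2) → ends 4
  prio at 4 (size 2, align 2) → ends 6
  uid at 6 (size 4, align 2) → ends 10
  pid at 10 (size 4, align 2) → ends 14
  state at 14 (size 1, align 1) → ends 15
  pad 1 to align 2 for lock
  lock at 16 (size 26, align 2) → ends 42
  cpu at 42 (size 8, align 2) → ends 50
  gid at 50 (size 8, align 2) → ends 58
  rss at 58 (size 2, align 2) → ends 60
  total 60 bytes, alignment 2
72 − 60 = 12

12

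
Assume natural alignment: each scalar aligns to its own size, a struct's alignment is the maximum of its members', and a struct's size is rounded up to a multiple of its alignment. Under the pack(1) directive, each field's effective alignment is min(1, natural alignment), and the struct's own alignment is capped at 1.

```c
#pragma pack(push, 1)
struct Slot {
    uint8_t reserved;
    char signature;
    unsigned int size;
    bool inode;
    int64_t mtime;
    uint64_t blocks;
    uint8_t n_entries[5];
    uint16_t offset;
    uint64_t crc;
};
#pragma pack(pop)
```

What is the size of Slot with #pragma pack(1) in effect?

reserved at 0 (size 1, align 1) → ends 1
signature at 1 (size 1, align 1) → ends 2
size at 2 (size 4, align 1) → ends 6
inode at 6 (size 1, align 1) → ends 7
mtime at 7 (size 8, align 1) → ends 15
blocks at 15 (size 8, align 1) → ends 23
n_entries at 23 (size 5, align 1) → ends 28
offset at 28 (size 2, align 1) → ends 30
crc at 30 (size 8, align 1) → ends 38
total 38 bytes, alignment 1

38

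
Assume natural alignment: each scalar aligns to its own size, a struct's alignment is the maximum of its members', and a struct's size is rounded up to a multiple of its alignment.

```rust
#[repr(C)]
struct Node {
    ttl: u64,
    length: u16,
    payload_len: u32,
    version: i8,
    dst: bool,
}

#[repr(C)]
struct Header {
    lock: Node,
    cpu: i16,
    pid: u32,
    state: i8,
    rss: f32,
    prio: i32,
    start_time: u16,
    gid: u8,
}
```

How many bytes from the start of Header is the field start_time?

Node: ttl at 0 (size 8, align 8) → ends 8; length at 8 (size 2, align 2) → ends 10; pad 2 to align 4 for payload_len; payload_len at 12 (size 4, align 4) → ends 16; version at 16 (size 1, align 1) → ends 17; dst at 17 (size 1, align 1) → ends 18; tail pad 6 to reach multiple of 8; total 24 bytes, alignment 8
lock at 0 (size 24, align 8) → ends 24
cpu at 24 (size 2, align 2) → ends 26
pad 2 to align 4 for pid
pid at 28 (size 4, align 4) → ends 32
state at 32 (size 1, align 1) → ends 33
pad 3 to align 4 for rss
rss at 36 (size 4, align 4) → ends 40
prio at 40 (size 4, align 4) → ends 44
start_time at 44 (size 2, align 2) → ends 46

44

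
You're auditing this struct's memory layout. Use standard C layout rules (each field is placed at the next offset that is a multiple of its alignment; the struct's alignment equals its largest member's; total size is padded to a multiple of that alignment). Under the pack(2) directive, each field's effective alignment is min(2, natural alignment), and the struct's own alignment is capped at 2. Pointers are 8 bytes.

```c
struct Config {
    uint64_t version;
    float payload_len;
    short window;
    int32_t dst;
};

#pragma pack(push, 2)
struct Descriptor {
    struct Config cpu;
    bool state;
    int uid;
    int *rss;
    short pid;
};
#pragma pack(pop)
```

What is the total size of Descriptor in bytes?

40 bytes

Config: version at 0 (size 8, align 8) → ends 8; payload_len at 8 (size 4, align 4) → ends 12; window at 12 (size 2, align 2) → ends 14; pad 2 to align 4 for dst; dst at 16 (size 4, align 4) → ends 20; tail pad 4 to reach multiple of 8; total 24 bytes, alignment 8
cpu at 0 (size 24, align 2) → ends 24
state at 24 (size 1, align 1) → ends 25
pad 1 to align 2 for uid
uid at 26 (size 4, align 2) → ends 30
rss at 30 (size 8, align 2) → ends 38
pid at 38 (size 2, align 2) → ends 40
total 40 bytes, alignment 2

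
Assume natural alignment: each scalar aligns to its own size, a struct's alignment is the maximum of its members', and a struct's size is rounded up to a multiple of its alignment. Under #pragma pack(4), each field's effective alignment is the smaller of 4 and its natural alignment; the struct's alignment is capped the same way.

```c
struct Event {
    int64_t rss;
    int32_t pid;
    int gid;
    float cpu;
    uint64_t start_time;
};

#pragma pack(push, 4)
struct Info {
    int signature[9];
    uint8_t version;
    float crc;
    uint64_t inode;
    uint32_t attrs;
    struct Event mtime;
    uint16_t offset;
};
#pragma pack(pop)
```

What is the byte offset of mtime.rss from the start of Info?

Event: 0..8  rss  (8B, 8-aligned); 8..12  pid  (4B, 4-aligned); 12..16  gid  (4B, 4-aligned); 16..20  cpu  (4B, 4-aligned); 20..24  -- padding (4B); 24..32  start_time  (8B, 8-aligned); sizeof = 32, alignof = 8
0..36  signature  (36B, 4-aligned)
36..37  version  (1B, 1-aligned)
37..40  -- padding (3B)
40..44  crc  (4B, 4-aligned)
44..52  inode  (8B, 4-aligned)
52..56  attrs  (4B, 4-aligned)
56..88  mtime  (32B, 4-aligned)
within Event: rss at 0
56 + 0 = 56

56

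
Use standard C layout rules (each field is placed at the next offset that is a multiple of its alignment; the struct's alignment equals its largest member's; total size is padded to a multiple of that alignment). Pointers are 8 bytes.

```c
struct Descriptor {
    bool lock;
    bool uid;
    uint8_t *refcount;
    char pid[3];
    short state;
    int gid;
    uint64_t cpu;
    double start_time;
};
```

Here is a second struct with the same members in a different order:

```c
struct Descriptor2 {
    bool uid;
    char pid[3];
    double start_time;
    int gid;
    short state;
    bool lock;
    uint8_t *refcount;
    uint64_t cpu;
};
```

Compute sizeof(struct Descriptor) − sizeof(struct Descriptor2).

8

@0: lock [1B, align 1] → 1
@1: uid [1B, align 1] → 2
+6 pad (align 8)
@8: refcount [8B, align 8] → 16
@16: pid [3B, align 1] → 19
+1 pad (align 2)
@20: state [2B, align 2] → 22
+2 pad (align 4)
@24: gid [4B, align 4] → 28
+4 pad (align 8)
@32: cpu [8B, align 8] → 40
@40: start_time [8B, align 8] → 48
size 48, align 8
— Descriptor2 —
@0: uid [1B, align 1] → 1
@1: pid [3B, align 1] → 4
+4 pad (align 8)
@8: start_time [8B, align 8] → 16
@16: gid [4B, align 4] → 20
@20: state [2B, align 2] → 22
@22: lock [1B, align 1] → 23
+1 pad (align 8)
@24: refcount [8B, align 8] → 32
@32: cpu [8B, align 8] → 40
size 40, align 8
48 − 40 = 8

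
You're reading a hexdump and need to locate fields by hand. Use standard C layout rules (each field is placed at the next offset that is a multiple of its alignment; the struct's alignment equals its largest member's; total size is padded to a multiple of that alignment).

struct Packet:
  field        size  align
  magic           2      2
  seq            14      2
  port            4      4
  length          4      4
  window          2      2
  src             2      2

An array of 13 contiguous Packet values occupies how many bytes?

@0: magic [2B, align 2] → 2
@2: seq [14B, align 2] → 16
@16: port [4B, align 4] → 20
@20: length [4B, align 4] → 24
@24: window [2B, align 2] → 26
@26: src [2B, align 2] → 28
size 28, align 4
array of 13: 13 × 28 = 364

364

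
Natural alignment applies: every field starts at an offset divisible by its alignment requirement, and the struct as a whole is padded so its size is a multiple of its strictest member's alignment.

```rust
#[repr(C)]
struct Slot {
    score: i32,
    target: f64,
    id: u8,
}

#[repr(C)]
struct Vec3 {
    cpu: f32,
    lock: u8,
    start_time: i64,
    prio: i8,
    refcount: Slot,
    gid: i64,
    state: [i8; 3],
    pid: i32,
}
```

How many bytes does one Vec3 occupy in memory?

Slot: score at 0 (size 4, align 4) → ends 4; pad 4 to align 8 for target; target at 8 (size 8, align 8) → ends 16; id at 16 (size 1, align 1) → ends 17; tail pad 7 to reach multiple of 8; total 24 bytes, alignment 8
cpu at 0 (size 4, align 4) → ends 4
lock at 4 (size 1, align 1) → ends 5
pad 3 to align 8 for start_time
start_time at 8 (size 8, align 8) → ends 16
prio at 16 (size 1, align 1) → ends 17
pad 7 to align 8 for refcount
refcount at 24 (size 24, align 8) → ends 48
gid at 48 (size 8, align 8) → ends 56
state at 56 (size 3, align 1) → ends 59
pad 1 to align 4 for pid
pid at 60 (size 4, align 4) → ends 64
total 64 bytes, alignment 8

64 bytes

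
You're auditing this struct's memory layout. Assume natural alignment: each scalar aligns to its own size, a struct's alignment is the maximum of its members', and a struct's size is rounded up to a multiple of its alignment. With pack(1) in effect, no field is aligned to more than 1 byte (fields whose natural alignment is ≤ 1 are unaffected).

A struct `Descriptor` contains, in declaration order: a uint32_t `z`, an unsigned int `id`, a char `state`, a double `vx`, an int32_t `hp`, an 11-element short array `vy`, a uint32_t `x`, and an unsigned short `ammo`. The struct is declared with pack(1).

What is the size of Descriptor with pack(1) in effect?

49

z at 0 (size 4, align 1) → ends 4
id at 4 (size 4, align 1) → ends 8
state at 8 (size 1, align 1) → ends 9
vx at 9 (size 8, align 1) → ends 17
hp at 17 (size 4, align 1) → ends 21
vy at 21 (size 22, align 1) → ends 43
x at 43 (size 4, align 1) → ends 47
ammo at 47 (size 2, align 1) → ends 49
total 49 bytes, alignment 1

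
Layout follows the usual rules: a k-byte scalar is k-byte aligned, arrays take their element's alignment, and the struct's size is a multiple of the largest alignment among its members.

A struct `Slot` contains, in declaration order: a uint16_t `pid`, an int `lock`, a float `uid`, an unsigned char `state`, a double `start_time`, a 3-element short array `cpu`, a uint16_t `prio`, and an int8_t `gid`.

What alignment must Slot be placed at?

member alignments: pid=2, lock=4, uid=4, state=1, start_time=8, cpu=2, prio=2, gid=1
max = 8

8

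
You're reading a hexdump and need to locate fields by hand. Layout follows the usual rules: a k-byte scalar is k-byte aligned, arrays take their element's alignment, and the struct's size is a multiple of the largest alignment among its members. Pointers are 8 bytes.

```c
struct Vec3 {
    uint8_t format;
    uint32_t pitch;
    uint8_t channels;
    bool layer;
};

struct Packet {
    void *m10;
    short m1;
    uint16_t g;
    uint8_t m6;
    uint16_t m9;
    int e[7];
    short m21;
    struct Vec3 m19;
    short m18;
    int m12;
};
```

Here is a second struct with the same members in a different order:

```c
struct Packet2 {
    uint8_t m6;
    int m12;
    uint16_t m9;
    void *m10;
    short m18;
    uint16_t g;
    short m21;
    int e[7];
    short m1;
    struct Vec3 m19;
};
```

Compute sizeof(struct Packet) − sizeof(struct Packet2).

-8

Vec3: @0: format [1B, align 1] → 1; +3 pad (align 4); @4: pitch [4B, align 4] → 8; @8: channels [1B, align 1] → 9; @9: layer [1B, align 1] → 10; +2 tail pad (align 4); size 12, align 4
@0: m10 [8B, align 8] → 8
@8: m1 [2B, align 2] → 10
@10: g [2B, align 2] → 12
@12: m6 [1B, align 1] → 13
+1 pad (align 2)
@14: m9 [2B, align 2] → 16
@16: e [28B, align 4] → 44
@44: m21 [2B, align 2] → 46
+2 pad (align 4)
@48: m19 [12B, align 4] → 60
@60: m18 [2B, align 2] → 62
+2 pad (align 4)
@64: m12 [4B, align 4] → 68
+4 tail pad (align 8)
size 72, align 8
— Packet2 —
@0: m6 [1B, align 1] → 1
+3 pad (align 4)
@4: m12 [4B, align 4] → 8
@8: m9 [2B, align 2] → 10
+6 pad (align 8)
@16: m10 [8B, align 8] → 24
@24: m18 [2B, align 2] → 26
@26: g [2B, align 2] → 28
@28: m21 [2B, align 2] → 30
+2 pad (align 4)
@32: e [28B, align 4] → 60
@60: m1 [2B, align 2] → 62
+2 pad (align 4)
@64: m19 [12B, align 4] → 76
+4 tail pad (align 8)
size 80, align 8
72 − 80 = -8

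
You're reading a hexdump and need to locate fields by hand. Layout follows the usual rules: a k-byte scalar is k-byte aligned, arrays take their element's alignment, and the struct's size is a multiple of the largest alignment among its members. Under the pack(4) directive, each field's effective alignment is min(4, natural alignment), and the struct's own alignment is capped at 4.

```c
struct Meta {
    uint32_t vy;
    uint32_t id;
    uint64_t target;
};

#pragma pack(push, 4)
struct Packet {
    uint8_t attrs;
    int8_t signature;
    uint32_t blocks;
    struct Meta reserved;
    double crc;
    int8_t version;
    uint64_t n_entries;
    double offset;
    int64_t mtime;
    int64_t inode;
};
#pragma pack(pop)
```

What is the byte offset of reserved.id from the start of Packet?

12

Meta: vy at 0 (size 4, align 4) → ends 4; id at 4 (size 4, align 4) → ends 8; target at 8 (size 8, align 8) → ends 16; total 16 bytes, alignment 8
attrs at 0 (size 1, align 1) → ends 1
signature at 1 (size 1, align 1) → ends 2
pad 2 to align 4 for blocks
blocks at 4 (size 4, align 4) → ends 8
reserved at 8 (size 16, align 4) → ends 24
within Meta: id at 4
8 + 4 = 12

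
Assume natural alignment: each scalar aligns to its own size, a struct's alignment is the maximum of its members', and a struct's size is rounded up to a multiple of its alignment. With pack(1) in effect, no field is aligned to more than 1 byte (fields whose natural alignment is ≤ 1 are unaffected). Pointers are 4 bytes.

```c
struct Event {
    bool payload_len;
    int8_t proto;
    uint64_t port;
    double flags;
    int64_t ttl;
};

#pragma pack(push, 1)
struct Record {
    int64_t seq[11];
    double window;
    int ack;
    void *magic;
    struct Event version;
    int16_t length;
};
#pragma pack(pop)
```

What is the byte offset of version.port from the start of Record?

112

Event: 0..1  payload_len  (1B, 1-aligned); 1..2  proto  (1B, 1-aligned); 2..8  -- padding (6B); 8..16  port  (8B, 8-aligned); 16..24  flags  (8B, 8-aligned); 24..32  ttl  (8B, 8-aligned); sizeof = 32, alignof = 8
0..88  seq  (88B, 1-aligned)
88..96  window  (8B, 1-aligned)
96..100  ack  (4B, 1-aligned)
100..104  magic  (4B, 1-aligned)
104..136  version  (32B, 1-aligned)
within Event: port at 8
104 + 8 = 112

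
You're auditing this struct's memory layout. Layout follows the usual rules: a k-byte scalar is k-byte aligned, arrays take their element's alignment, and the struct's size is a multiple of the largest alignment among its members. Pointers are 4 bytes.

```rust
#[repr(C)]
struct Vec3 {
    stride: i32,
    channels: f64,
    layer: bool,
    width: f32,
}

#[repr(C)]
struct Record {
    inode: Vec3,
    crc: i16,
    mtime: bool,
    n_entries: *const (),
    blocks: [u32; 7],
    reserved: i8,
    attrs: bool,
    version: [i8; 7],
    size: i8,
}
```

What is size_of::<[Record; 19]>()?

Vec3: @0: stride [4B, align 4] → 4; +4 pad (align 8); @8: channels [8B, align 8] → 16; @16: layer [1B, align 1] → 17; +3 pad (align 4); @20: width [4B, align 4] → 24; size 24, align 8
@0: inode [24B, align 8] → 24
@24: crc [2B, align 2] → 26
@26: mtime [1B, align 1] → 27
+1 pad (align 4)
@28: n_entries [4B, align 4] → 32
@32: blocks [28B, align 4] → 60
@60: reserved [1B, align 1] → 61
@61: attrs [1B, align 1] → 62
@62: version [7B, align 1] → 69
@69: size [1B, align 1] → 70
+2 tail pad (align 8)
size 72, align 8
array of 19: 19 × 72 = 1368

1368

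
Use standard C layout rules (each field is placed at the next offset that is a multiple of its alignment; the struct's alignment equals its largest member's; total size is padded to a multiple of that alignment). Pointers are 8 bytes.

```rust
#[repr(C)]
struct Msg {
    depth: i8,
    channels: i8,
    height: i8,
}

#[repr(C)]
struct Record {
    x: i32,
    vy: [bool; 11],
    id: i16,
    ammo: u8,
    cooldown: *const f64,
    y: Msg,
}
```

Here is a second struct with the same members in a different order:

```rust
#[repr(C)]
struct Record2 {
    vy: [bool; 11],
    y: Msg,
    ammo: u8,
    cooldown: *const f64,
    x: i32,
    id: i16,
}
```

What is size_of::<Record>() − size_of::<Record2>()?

Msg: depth at 0 (size 1, align 1) → ends 1; channels at 1 (size 1, align 1) → ends 2; height at 2 (size 1, align 1) → ends 3; total 3 bytes, alignment 1
x at 0 (size 4, align 4) → ends 4
vy at 4 (size 11, align 1) → ends 15
pad 1 to align 2 for id
id at 16 (size 2, align 2) → ends 18
ammo at 18 (size 1, align 1) → ends 19
pad 5 to align 8 for cooldown
cooldown at 24 (size 8, align 8) → ends 32
y at 32 (size 3, align 1) → ends 35
tail pad 5 to reach multiple of 8
total 40 bytes, alignment 8
— Record2 —
vy at 0 (size 11, align 1) → ends 11
y at 11 (size 3, align 1) → ends 14
ammo at 14 (size 1, align 1) → ends 15
pad 1 to align 8 for cooldown
cooldown at 16 (size 8, align 8) → ends 24
x at 24 (size 4, align 4) → ends 28
id at 28 (size 2, align 2) → ends 30
tail pad 2 to reach multiple of 8
total 32 bytes, alignment 8
40 − 32 = 8

8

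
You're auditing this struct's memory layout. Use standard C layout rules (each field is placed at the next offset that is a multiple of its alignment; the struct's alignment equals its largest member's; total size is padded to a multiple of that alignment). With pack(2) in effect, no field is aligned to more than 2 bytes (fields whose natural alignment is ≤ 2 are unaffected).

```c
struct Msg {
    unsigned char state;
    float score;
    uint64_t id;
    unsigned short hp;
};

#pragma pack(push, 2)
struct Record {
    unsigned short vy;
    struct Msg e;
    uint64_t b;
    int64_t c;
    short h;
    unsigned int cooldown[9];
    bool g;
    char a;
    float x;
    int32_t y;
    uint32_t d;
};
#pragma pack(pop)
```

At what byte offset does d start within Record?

90

Msg: state at 0 (size 1, align 1) → ends 1; pad 3 to align 4 for score; score at 4 (size 4, align 4) → ends 8; id at 8 (size 8, align 8) → ends 16; hp at 16 (size 2, align 2) → ends 18; tail pad 6 to reach multiple of 8; total 24 bytes, alignment 8
vy at 0 (size 2, align 2) → ends 2
e at 2 (size 24, align 2) → ends 26
b at 26 (size 8, align 2) → ends 34
c at 34 (size 8, align 2) → ends 42
h at 42 (size 2, align 2) → ends 44
cooldown at 44 (size 36, align 2) → ends 80
g at 80 (size 1, align 1) → ends 81
a at 81 (size 1, align 1) → ends 82
x at 82 (size 4, align 2) → ends 86
y at 86 (size 4, align 2) → ends 90
d at 90 (size 4, align 2) → ends 94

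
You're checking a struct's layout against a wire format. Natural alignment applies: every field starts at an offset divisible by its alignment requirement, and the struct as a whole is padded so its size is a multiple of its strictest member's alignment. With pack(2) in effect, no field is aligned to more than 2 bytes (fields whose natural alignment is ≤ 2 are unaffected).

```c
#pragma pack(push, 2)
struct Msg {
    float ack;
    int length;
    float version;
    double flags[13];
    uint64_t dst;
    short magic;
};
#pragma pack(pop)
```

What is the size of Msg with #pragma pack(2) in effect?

126

ack at 0 (size 4, align 2) → ends 4
length at 4 (size 4, align 2) → ends 8
version at 8 (size 4, align 2) → ends 12
flags at 12 (size 104, align 2) → ends 116
dst at 116 (size 8, align 2) → ends 124
magic at 124 (size 2, align 2) → ends 126
total 126 bytes, alignment 2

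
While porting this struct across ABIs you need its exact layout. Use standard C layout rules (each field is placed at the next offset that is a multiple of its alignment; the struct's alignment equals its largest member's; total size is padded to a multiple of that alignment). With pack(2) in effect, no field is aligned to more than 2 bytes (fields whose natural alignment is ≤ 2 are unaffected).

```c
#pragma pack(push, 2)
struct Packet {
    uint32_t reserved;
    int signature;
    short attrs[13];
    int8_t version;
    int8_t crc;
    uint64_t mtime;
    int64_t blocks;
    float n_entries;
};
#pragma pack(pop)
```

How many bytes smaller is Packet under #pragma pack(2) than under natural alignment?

8

natural layout:
  0..4  reserved  (4B, 4-aligned)
  4..8  signature  (4B, 4-aligned)
  8..34  attrs  (26B, 2-aligned)
  34..35  version  (1B, 1-aligned)
  35..36  crc  (1B, 1-aligned)
  36..40  -- padding (4B)
  40..48  mtime  (8B, 8-aligned)
  48..56  blocks  (8B, 8-aligned)
  56..60  n_entries  (4B, 4-aligned)
  60..64  -- tail padding (4B)
  sizeof = 64, alignof = 8
packed(2) layout:
  0..4  reserved  (4B, 2-aligned)
  4..8  signature  (4B, 2-aligned)
  8..34  attrs  (26B, 2-aligned)
  34..35  version  (1B, 1-aligned)
  35..36  crc  (1B, 1-aligned)
  36..44  mtime  (8B, 2-aligned)
  44..52  blocks  (8B, 2-aligned)
  52..56  n_entries  (4B, 2-aligned)
  sizeof = 56, alignof = 2
64 − 56 = 8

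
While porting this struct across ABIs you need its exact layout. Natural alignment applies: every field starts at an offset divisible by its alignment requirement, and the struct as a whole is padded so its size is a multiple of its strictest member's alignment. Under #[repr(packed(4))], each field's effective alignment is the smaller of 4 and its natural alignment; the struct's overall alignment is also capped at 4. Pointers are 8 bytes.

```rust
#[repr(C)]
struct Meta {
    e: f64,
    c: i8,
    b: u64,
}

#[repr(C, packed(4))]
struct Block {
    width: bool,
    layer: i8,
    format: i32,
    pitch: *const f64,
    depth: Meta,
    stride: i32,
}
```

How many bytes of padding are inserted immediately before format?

Meta: 0..8  e  (8B, 8-aligned); 8..9  c  (1B, 1-aligned); 9..16  -- padding (7B); 16..24  b  (8B, 8-aligned); sizeof = 24, alignof = 8
0..1  width  (1B, 1-aligned)
1..2  layer  (1B, 1-aligned)
2..4  -- padding (2B)
4..8  format  (4B, 4-aligned)

2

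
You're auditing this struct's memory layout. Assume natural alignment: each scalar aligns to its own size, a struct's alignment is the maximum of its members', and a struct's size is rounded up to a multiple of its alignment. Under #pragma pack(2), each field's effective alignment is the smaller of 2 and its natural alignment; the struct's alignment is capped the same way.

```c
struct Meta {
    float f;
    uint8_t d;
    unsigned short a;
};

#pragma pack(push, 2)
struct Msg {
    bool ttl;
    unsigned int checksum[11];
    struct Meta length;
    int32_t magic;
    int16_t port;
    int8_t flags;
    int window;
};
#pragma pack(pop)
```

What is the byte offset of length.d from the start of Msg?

Meta: 0..4  f  (4B, 4-aligned); 4..5  d  (1B, 1-aligned); 5..6  -- padding (1B); 6..8  a  (2B, 2-aligned); sizeof = 8, alignof = 4
0..1  ttl  (1B, 1-aligned)
1..2  -- padding (1B)
2..46  checksum  (44B, 2-aligned)
46..54  length  (8B, 2-aligned)
within Meta: d at 4
46 + 4 = 50

50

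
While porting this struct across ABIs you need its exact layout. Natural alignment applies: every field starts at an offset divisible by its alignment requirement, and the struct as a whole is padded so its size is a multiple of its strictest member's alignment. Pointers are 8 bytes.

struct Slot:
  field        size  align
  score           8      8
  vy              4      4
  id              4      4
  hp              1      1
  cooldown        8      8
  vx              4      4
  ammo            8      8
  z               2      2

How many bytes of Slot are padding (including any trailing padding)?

17

0..8  score  (8B, 8-aligned)
8..12  vy  (4B, 4-aligned)
12..16  id  (4B, 4-aligned)
16..17  hp  (1B, 1-aligned)
17..24  -- padding (7B)
24..32  cooldown  (8B, 8-aligned)
32..36  vx  (4B, 4-aligned)
36..40  -- padding (4B)
40..48  ammo  (8B, 8-aligned)
48..50  z  (2B, 2-aligned)
50..56  -- tail padding (6B)
sizeof = 56, alignof = 8
data bytes 39, size 56 → padding 17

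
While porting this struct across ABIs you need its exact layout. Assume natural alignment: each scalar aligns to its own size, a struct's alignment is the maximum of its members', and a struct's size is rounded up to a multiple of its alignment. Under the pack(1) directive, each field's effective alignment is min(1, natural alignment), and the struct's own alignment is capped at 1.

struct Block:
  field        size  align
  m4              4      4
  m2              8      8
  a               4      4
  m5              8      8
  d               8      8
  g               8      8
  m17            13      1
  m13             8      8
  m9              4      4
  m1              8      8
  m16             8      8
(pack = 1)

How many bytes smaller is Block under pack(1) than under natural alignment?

15

natural layout:
  @0: m4 [4B, align 4] → 4
  +4 pad (align 8)
  @8: m2 [8B, align 8] → 16
  @16: a [4B, align 4] → 20
  +4 pad (align 8)
  @24: m5 [8B, align 8] → 32
  @32: d [8B, align 8] → 40
  @40: g [8B, align 8] → 48
  @48: m17 [13B, align 1] → 61
  +3 pad (align 8)
  @64: m13 [8B, align 8] → 72
  @72: m9 [4B, align 4] → 76
  +4 pad (align 8)
  @80: m1 [8B, align 8] → 88
  @88: m16 [8B, align 8] → 96
  size 96, align 8
packed(1) layout:
  @0: m4 [4B, align 1] → 4
  @4: m2 [8B, align 1] → 12
  @12: a [4B, align 1] → 16
  @16: m5 [8B, align 1] → 24
  @24: d [8B, align 1] → 32
  @32: g [8B, align 1] → 40
  @40: m17 [13B, align 1] → 53
  @53: m13 [8B, align 1] → 61
  @61: m9 [4B, align 1] → 65
  @65: m1 [8B, align 1] → 73
  @73: m16 [8B, align 1] → 81
  size 81, align 1
96 − 81 = 15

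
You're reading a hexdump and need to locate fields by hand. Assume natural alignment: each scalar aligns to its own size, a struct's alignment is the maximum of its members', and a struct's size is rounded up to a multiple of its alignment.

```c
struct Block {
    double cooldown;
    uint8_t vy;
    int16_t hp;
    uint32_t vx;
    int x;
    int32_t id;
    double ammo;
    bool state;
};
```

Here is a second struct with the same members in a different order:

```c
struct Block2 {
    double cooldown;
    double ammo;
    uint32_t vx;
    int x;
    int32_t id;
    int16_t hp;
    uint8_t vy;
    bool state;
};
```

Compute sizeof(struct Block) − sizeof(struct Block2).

8

0..8  cooldown  (8B, 8-aligned)
8..9  vy  (1B, 1-aligned)
9..10  -- padding (1B)
10..12  hp  (2B, 2-aligned)
12..16  vx  (4B, 4-aligned)
16..20  x  (4B, 4-aligned)
20..24  id  (4B, 4-aligned)
24..32  ammo  (8B, 8-aligned)
32..33  state  (1B, 1-aligned)
33..40  -- tail padding (7B)
sizeof = 40, alignof = 8
— Block2 —
0..8  cooldown  (8B, 8-aligned)
8..16  ammo  (8B, 8-aligned)
16..20  vx  (4B, 4-aligned)
20..24  x  (4B, 4-aligned)
24..28  id  (4B, 4-aligned)
28..30  hp  (2B, 2-aligned)
30..31  vy  (1B, 1-aligned)
31..32  state  (1B, 1-aligned)
sizeof = 32, alignof = 8
40 − 32 = 8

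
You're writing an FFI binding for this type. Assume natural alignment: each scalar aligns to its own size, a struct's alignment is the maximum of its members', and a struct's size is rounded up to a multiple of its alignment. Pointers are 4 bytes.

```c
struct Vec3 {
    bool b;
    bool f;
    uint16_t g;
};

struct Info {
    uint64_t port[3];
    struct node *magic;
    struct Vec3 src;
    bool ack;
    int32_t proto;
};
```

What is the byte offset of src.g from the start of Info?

30

Vec3: b at 0 (size 1, align 1) → ends 1; f at 1 (size 1, align 1) → ends 2; g at 2 (size 2, align 2) → ends 4; total 4 bytes, alignment 2
port at 0 (size 24, align 8) → ends 24
magic at 24 (size 4, align 4) → ends 28
src at 28 (size 4, align 2) → ends 32
within Vec3: g at 2
28 + 2 = 30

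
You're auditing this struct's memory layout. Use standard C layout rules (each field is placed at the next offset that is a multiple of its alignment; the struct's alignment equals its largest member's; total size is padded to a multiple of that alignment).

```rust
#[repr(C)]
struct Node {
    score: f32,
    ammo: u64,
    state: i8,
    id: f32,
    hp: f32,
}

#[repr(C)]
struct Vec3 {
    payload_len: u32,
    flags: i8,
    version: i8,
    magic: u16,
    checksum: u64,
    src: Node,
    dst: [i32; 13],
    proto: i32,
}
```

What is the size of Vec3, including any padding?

Node: @0: score [4B, align 4] → 4; +4 pad (align 8); @8: ammo [8B, align 8] → 16; @16: state [1B, align 1] → 17; +3 pad (align 4); @20: id [4B, align 4] → 24; @24: hp [4B, align 4] → 28; +4 tail pad (align 8); size 32, align 8
@0: payload_len [4B, align 4] → 4
@4: flags [1B, align 1] → 5
@5: version [1B, align 1] → 6
@6: magic [2B, align 2] → 8
@8: checksum [8B, align 8] → 16
@16: src [32B, align 8] → 48
@48: dst [52B, align 4] → 100
@100: proto [4B, align 4] → 104
size 104, align 8

104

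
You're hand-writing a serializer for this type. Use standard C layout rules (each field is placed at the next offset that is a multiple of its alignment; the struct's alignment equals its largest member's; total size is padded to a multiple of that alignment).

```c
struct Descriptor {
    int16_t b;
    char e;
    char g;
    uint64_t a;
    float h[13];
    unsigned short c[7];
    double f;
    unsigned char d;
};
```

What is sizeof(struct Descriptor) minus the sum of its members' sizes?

0..2  b  (2B, 2-aligned)
2..3  e  (1B, 1-aligned)
3..4  g  (1B, 1-aligned)
4..8  -- padding (4B)
8..16  a  (8B, 8-aligned)
16..68  h  (52B, 4-aligned)
68..82  c  (14B, 2-aligned)
82..88  -- padding (6B)
88..96  f  (8B, 8-aligned)
96..97  d  (1B, 1-aligned)
97..104  -- tail padding (7B)
sizeof = 104, alignof = 8
data bytes 87, size 104 → padding 17

17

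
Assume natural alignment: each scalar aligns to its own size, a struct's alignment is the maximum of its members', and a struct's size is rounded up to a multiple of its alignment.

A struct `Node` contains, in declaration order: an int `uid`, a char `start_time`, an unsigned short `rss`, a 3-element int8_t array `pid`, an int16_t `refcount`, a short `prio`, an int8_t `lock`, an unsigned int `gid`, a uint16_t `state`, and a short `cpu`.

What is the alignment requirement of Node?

4

member alignments: uid=4, start_time=1, rss=2, pid=1, refcount=2, prio=2, lock=1, gid=4, state=2, cpu=2
max = 4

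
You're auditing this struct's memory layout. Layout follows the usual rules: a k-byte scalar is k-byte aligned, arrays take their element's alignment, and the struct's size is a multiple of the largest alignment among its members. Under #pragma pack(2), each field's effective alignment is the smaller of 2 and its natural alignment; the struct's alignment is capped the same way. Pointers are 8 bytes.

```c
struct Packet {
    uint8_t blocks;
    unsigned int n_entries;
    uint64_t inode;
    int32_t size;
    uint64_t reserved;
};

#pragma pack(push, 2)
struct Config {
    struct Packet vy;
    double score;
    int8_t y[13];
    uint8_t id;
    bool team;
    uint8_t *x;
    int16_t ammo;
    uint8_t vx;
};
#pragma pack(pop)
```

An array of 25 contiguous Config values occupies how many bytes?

Packet: @0: blocks [1B, align 1] → 1; +3 pad (align 4); @4: n_entries [4B, align 4] → 8; @8: inode [8B, align 8] → 16; @16: size [4B, align 4] → 20; +4 pad (align 8); @24: reserved [8B, align 8] → 32; size 32, align 8
@0: vy [32B, align 2] → 32
@32: score [8B, align 2] → 40
@40: y [13B, align 1] → 53
@53: id [1B, align 1] → 54
@54: team [1B, align 1] → 55
+1 pad (align 2)
@56: x [8B, align 2] → 64
@64: ammo [2B, align 2] → 66
@66: vx [1B, align 1] → 67
+1 tail pad (align 2)
size 68, align 2
array of 25: 25 × 68 = 1700

1700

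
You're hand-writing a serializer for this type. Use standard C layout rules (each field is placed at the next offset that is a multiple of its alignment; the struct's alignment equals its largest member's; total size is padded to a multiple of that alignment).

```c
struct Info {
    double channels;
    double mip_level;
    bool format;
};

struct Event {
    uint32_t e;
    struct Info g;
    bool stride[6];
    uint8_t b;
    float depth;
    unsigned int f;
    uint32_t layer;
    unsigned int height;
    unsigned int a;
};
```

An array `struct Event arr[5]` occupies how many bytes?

Info: @0: channels [8B, align 8] → 8; @8: mip_level [8B, align 8] → 16; @16: format [1B, align 1] → 17; +7 tail pad (align 8); size 24, align 8
@0: e [4B, align 4] → 4
+4 pad (align 8)
@8: g [24B, align 8] → 32
@32: stride [6B, align 1] → 38
@38: b [1B, align 1] → 39
+1 pad (align 4)
@40: depth [4B, align 4] → 44
@44: f [4B, align 4] → 48
@48: layer [4B, align 4] → 52
@52: height [4B, align 4] → 56
@56: a [4B, align 4] → 60
+4 tail pad (align 8)
size 64, align 8
array of 5: 5 × 64 = 320

320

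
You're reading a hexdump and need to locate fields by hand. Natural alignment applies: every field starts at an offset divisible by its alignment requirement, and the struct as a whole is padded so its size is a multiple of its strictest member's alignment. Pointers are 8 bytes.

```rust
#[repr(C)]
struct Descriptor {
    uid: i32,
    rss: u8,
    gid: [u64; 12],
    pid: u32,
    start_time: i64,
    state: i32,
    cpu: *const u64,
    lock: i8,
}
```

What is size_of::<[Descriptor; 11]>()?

@0: uid [4B, align 4] → 4
@4: rss [1B, align 1] → 5
+3 pad (align 8)
@8: gid [96B, align 8] → 104
@104: pid [4B, align 4] → 108
+4 pad (align 8)
@112: start_time [8B, align 8] → 120
@120: state [4B, align 4] → 124
+4 pad (align 8)
@128: cpu [8B, align 8] → 136
@136: lock [1B, align 1] → 137
+7 tail pad (align 8)
size 144, align 8
array of 11: 11 × 144 = 1584

1584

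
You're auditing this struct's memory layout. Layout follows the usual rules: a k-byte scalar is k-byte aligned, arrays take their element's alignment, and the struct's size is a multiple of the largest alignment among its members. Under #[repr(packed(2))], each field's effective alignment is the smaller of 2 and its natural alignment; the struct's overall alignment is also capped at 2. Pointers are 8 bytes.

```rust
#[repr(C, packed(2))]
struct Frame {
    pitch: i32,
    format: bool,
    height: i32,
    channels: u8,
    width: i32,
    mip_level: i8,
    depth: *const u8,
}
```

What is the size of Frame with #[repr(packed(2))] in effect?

26

0..4  pitch  (4B, 2-aligned)
4..5  format  (1B, 1-aligned)
5..6  -- padding (1B)
6..10  height  (4B, 2-aligned)
10..11  channels  (1B, 1-aligned)
11..12  -- padding (1B)
12..16  width  (4B, 2-aligned)
16..17  mip_level  (1B, 1-aligned)
17..18  -- padding (1B)
18..26  depth  (8B, 2-aligned)
sizeof = 26, alignof = 2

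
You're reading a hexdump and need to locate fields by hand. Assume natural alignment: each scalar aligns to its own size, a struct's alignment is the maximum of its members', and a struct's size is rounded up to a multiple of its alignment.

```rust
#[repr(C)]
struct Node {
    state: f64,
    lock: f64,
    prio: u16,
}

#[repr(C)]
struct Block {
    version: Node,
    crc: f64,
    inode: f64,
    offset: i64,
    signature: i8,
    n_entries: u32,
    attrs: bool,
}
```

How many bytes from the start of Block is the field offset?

40

Node: @0: state [8B, align 8] → 8; @8: lock [8B, align 8] → 16; @16: prio [2B, align 2] → 18; +6 tail pad (align 8); size 24, align 8
@0: version [24B, align 8] → 24
@24: crc [8B, align 8] → 32
@32: inode [8B, align 8] → 40
@40: offset [8B, align 8] → 48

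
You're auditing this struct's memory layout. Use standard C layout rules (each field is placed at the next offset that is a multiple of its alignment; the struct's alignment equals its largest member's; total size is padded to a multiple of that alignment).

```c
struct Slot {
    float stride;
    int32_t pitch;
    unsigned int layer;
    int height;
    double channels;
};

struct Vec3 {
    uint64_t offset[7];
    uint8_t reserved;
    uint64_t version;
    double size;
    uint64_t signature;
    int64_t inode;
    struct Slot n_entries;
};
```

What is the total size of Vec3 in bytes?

120

Slot: 0..4  stride  (4B, 4-aligned); 4..8  pitch  (4B, 4-aligned); 8..12  layer  (4B, 4-aligned); 12..16  height  (4B, 4-aligned); 16..24  channels  (8B, 8-aligned); sizeof = 24, alignof = 8
0..56  offset  (56B, 8-aligned)
56..57  reserved  (1B, 1-aligned)
57..64  -- padding (7B)
64..72  version  (8B, 8-aligned)
72..80  size  (8B, 8-aligned)
80..88  signature  (8B, 8-aligned)
88..96  inode  (8B, 8-aligned)
96..120  n_entries  (24B, 8-aligned)
sizeof = 120, alignof = 8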